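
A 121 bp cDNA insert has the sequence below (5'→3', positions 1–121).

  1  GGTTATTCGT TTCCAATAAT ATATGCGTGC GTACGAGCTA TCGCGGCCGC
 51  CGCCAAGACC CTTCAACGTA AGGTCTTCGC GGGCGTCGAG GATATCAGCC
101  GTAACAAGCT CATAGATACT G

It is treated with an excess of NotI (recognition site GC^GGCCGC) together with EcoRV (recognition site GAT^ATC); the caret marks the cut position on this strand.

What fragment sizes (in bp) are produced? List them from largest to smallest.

The NotI site (GCGGCCGC) starts at position 43.
NotI cuts after base 2 of each site, so after position 44.
The EcoRV site (GATATC) starts at position 91.
EcoRV cuts after base 3 of each site, so after position 93.
Combined cut positions: 44, 93.
Linear molecule, 2 cuts → 3 fragments:
  1–44 → 44 bp
  45–93 → 49 bp
  94–121 → 28 bp
Sorted largest to smallest: 49, 44, 28 bp.

49, 44, 28 bp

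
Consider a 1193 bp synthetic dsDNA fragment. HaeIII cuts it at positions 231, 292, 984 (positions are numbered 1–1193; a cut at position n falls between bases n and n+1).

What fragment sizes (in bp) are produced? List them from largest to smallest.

692, 231, 209, 61 bp

Linear molecule, 3 cuts → 4 fragments:
  231 − 0 = 231 bp
  292 − 231 = 61 bp
  984 − 292 = 692 bp
  1193 − 984 = 209 bp
Sorted largest to smallest: 692, 231, 209, 61 bp.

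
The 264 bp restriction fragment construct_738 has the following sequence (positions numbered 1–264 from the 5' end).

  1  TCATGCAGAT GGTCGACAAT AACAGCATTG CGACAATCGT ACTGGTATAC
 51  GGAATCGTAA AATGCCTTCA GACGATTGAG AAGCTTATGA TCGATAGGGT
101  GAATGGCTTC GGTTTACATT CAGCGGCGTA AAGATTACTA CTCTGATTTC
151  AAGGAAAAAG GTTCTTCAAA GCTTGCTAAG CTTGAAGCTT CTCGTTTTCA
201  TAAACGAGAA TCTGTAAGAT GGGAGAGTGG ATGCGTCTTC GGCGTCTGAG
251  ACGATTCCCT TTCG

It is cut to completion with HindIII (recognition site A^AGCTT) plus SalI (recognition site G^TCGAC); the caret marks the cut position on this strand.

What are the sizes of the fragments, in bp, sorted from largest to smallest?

88, 79, 69, 12, 9, 7 bp

HindIII sites (AAGCTT) start at positions 81, 169, 178, 185.
HindIII cuts after the first base of each site, so after positions 81, 169, 178, 185.
The SalI site (GTCGAC) starts at position 12.
SalI cuts after the first base of each site, so after position 12.
Combined cut positions: 12, 81, 169, 178, 185.
Linear molecule, 5 cuts → 6 fragments:
  1–12 → 12 bp
  13–81 → 69 bp
  82–169 → 88 bp
  170–178 → 9 bp
  179–185 → 7 bp
  186–264 → 79 bp
Sorted largest to smallest: 88, 79, 69, 12, 9, 7 bp.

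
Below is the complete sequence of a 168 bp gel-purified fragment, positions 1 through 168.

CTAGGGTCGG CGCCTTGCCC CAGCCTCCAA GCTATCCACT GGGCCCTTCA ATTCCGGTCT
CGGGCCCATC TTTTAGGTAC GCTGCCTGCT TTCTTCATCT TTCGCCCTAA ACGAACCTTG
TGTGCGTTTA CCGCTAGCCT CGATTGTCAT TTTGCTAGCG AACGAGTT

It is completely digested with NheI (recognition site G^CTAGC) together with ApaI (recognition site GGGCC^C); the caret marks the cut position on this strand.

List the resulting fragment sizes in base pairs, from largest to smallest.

67, 45, 21, 21, 14 bp

NheI sites (GCTAGC) start at positions 133, 154.
NheI cuts after the first base of each site, so after positions 133, 154.
ApaI sites (GGGCCC) start at positions 41, 62.
ApaI cuts after base 5 of each site (before the last base), so after positions 45, 66.
Combined cut positions: 45, 66, 133, 154.
Linear molecule, 4 cuts → 5 fragments:
  1–45 → 45 bp
  46–66 → 21 bp
  67–133 → 67 bp
  134–154 → 21 bp
  155–168 → 14 bp
Sorted largest to smallest: 67, 45, 21, 21, 14 bp.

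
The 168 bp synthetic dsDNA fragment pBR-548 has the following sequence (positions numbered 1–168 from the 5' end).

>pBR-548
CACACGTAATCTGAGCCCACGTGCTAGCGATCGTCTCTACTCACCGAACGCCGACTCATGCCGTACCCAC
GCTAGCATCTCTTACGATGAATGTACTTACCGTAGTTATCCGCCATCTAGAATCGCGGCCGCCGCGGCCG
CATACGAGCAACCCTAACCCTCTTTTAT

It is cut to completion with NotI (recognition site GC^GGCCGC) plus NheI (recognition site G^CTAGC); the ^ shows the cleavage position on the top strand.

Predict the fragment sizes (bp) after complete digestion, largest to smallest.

55, 48, 33, 23, 9 bp

NotI sites (GCGGCCGC) start at positions 125, 134.
NotI cuts after base 2 of each site, so after positions 126, 135.
NheI sites (GCTAGC) start at positions 23, 71.
NheI cuts after the first base of each site, so after positions 23, 71.
Combined cut positions: 23, 71, 126, 135.
Linear molecule, 4 cuts → 5 fragments:
  1–23 → 23 bp
  24–71 → 48 bp
  72–126 → 55 bp
  127–135 → 9 bp
  136–168 → 33 bp
Sorted largest to smallest: 55, 48, 33, 23, 9 bp.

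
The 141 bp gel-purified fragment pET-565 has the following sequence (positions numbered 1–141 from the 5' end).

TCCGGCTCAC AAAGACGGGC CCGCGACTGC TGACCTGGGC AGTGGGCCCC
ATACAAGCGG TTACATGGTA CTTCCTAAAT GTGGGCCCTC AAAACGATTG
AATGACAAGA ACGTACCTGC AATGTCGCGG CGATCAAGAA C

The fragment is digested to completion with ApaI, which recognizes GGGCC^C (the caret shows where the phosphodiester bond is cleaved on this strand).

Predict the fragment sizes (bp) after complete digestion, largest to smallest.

54, 39, 27, 21 bp

ApaI sites (GGGCCC) start at positions 17, 44, 83.
ApaI cuts after base 5 of each site (before the last base), so after positions 21, 48, 87.
Linear molecule, 3 cuts → 4 fragments:
  1–21 → 21 bp
  22–48 → 27 bp
  49–87 → 39 bp
  88–141 → 54 bp
Sorted largest to smallest: 54, 39, 27, 21 bp.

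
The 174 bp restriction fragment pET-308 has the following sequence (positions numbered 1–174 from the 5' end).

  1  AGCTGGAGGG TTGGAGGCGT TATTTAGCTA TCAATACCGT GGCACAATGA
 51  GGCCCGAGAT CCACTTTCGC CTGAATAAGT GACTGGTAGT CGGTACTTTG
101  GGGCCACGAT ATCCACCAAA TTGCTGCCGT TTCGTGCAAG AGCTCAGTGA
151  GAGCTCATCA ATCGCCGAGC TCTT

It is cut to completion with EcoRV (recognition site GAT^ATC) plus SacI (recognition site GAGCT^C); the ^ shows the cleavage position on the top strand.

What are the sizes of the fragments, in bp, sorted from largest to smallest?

The EcoRV site (GATATC) starts at position 108.
EcoRV cuts after base 3 of each site, so after position 110.
SacI sites (GAGCTC) start at positions 140, 151, 167.
SacI cuts after base 5 of each site (before the last base), so after positions 144, 155, 171.
Combined cut positions: 110, 144, 155, 171.
Linear molecule, 4 cuts → 5 fragments:
  1–110 → 110 bp
  111–144 → 34 bp
  145–155 → 11 bp
  156–171 → 16 bp
  172–174 → 3 bp
Sorted largest to smallest: 110, 34, 16, 11, 3 bp.

110, 34, 16, 11, 3 bp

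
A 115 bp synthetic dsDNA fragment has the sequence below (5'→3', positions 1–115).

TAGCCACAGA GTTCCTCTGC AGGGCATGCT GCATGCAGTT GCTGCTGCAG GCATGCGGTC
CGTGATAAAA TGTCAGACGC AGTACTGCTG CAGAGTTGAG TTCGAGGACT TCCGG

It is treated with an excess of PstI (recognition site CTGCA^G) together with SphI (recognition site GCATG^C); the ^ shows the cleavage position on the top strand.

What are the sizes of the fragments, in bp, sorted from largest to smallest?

37, 23, 21, 14, 7, 7, 6 bp

PstI sites (CTGCAG) start at positions 17, 45, 88.
PstI cuts after base 5 of each site (before the last base), so after positions 21, 49, 92.
SphI sites (GCATGC) start at positions 24, 31, 51.
SphI cuts after base 5 of each site (before the last base), so after positions 28, 35, 55.
Combined cut positions: 21, 28, 35, 49, 55, 92.
Linear molecule, 6 cuts → 7 fragments:
  1–21 → 21 bp
  22–28 → 7 bp
  29–35 → 7 bp
  36–49 → 14 bp
  50–55 → 6 bp
  56–92 → 37 bp
  93–115 → 23 bp
Sorted largest to smallest: 37, 23, 21, 14, 7, 7, 6 bp.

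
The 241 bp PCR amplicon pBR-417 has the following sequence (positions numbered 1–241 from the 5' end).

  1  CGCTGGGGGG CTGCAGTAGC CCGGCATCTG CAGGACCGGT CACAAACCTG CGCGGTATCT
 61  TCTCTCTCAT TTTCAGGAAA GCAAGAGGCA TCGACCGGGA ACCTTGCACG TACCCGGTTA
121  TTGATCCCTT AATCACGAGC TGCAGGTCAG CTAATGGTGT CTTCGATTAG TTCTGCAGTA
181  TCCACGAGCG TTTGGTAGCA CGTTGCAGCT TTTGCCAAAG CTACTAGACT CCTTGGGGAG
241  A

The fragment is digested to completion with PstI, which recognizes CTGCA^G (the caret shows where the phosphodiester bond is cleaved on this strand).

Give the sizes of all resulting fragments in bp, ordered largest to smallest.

112, 64, 33, 17, 15 bp

PstI sites (CTGCAG) start at positions 11, 28, 140, 173.
PstI cuts after base 5 of each site (before the last base), so after positions 15, 32, 144, 177.
Linear molecule, 4 cuts → 5 fragments:
  1–15 → 15 bp
  16–32 → 17 bp
  33–144 → 112 bp
  145–177 → 33 bp
  178–241 → 64 bp
Sorted largest to smallest: 112, 64, 33, 17, 15 bp.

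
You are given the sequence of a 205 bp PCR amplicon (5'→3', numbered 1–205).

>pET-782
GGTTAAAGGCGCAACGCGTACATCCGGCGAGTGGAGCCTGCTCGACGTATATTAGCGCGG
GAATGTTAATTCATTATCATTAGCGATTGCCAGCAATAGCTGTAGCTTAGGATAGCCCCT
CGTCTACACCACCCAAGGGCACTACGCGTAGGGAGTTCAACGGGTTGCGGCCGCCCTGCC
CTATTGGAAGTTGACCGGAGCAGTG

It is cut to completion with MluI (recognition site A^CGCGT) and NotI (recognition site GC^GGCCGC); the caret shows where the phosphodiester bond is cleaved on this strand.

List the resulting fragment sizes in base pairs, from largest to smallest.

MluI sites (ACGCGT) start at positions 14, 144.
MluI cuts after the first base of each site, so after positions 14, 144.
The NotI site (GCGGCCGC) starts at position 167.
NotI cuts after base 2 of each site, so after position 168.
Combined cut positions: 14, 144, 168.
Linear molecule, 3 cuts → 4 fragments:
  1–14 → 14 bp
  15–144 → 130 bp
  145–168 → 24 bp
  169–205 → 37 bp
Sorted largest to smallest: 130, 37, 24, 14 bp.

130, 37, 24, 14 bp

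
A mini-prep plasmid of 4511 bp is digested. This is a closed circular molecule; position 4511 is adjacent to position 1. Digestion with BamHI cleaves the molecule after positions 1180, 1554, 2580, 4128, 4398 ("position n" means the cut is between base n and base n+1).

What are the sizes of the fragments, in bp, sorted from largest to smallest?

Circular molecule, 5 cuts → 5 fragments:
  1554 − 1180 = 374 bp
  2580 − 1554 = 1026 bp
  4128 − 2580 = 1548 bp
  4398 − 4128 = 270 bp
  wrap: 4511 − 4398 + 1180 = 1293 bp
Sorted largest to smallest: 1548, 1293, 1026, 374, 270 bp.

1548, 1293, 1026, 374, 270 bp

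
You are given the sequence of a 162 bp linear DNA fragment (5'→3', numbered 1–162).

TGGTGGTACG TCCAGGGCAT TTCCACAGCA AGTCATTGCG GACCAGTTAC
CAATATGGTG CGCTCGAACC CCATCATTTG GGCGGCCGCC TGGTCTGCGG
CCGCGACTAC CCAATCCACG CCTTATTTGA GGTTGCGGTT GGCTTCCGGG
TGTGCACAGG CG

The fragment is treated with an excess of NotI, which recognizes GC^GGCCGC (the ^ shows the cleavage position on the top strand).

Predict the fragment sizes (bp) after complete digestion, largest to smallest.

NotI sites (GCGGCCGC) start at positions 82, 97.
NotI cuts after base 2 of each site, so after positions 83, 98.
Linear molecule, 2 cuts → 3 fragments:
  1–83 → 83 bp
  84–98 → 15 bp
  99–162 → 64 bp
Sorted largest to smallest: 83, 64, 15 bp.

83, 64, 15 bp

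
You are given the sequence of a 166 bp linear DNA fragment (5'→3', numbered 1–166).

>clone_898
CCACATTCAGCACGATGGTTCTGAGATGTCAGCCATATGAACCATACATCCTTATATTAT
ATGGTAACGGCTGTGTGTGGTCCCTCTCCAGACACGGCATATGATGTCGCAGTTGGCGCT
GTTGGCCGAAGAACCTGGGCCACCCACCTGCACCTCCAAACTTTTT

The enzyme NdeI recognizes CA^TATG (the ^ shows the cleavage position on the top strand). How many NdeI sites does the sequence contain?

CATATG occurs starting at positions 34, 98.
NdeI cuts at 2 sites.

2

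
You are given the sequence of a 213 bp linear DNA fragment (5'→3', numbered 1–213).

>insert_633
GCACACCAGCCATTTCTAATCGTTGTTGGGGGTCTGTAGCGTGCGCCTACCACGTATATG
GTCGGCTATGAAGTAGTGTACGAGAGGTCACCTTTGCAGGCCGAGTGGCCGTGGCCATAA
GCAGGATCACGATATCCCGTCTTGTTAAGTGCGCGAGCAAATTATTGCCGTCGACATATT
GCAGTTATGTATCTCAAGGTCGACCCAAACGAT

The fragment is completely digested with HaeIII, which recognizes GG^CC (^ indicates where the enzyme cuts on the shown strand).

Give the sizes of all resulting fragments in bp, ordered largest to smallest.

100, 99, 8, 6 bp

HaeIII sites (GGCC) start at positions 99, 107, 113.
HaeIII cuts after base 2 of each site, so after positions 100, 108, 114.
Linear molecule, 3 cuts → 4 fragments:
  1–100 → 100 bp
  101–108 → 8 bp
  109–114 → 6 bp
  115–213 → 99 bp
Sorted largest to smallest: 100, 99, 8, 6 bp.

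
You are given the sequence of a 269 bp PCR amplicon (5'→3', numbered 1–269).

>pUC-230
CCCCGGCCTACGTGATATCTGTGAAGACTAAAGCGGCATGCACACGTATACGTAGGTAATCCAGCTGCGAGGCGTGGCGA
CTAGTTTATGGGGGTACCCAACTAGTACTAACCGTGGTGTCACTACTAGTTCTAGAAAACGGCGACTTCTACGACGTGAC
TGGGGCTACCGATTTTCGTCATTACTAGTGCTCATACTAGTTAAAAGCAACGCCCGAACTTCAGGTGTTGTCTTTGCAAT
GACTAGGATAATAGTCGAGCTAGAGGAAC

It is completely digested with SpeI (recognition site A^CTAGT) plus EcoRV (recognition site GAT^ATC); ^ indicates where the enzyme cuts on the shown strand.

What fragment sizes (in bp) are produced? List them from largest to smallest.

SpeI sites (ACTAGT) start at positions 80, 101, 125, 184, 196.
SpeI cuts after the first base of each site, so after positions 80, 101, 125, 184, 196.
The EcoRV site (GATATC) starts at position 14.
EcoRV cuts after base 3 of each site, so after position 16.
Combined cut positions: 16, 80, 101, 125, 184, 196.
Linear molecule, 6 cuts → 7 fragments:
  1–16 → 16 bp
  17–80 → 64 bp
  81–101 → 21 bp
  102–125 → 24 bp
  126–184 → 59 bp
  185–196 → 12 bp
  197–269 → 73 bp
Sorted largest to smallest: 73, 64, 59, 24, 21, 16, 12 bp.

73, 64, 59, 24, 21, 16, 12 bp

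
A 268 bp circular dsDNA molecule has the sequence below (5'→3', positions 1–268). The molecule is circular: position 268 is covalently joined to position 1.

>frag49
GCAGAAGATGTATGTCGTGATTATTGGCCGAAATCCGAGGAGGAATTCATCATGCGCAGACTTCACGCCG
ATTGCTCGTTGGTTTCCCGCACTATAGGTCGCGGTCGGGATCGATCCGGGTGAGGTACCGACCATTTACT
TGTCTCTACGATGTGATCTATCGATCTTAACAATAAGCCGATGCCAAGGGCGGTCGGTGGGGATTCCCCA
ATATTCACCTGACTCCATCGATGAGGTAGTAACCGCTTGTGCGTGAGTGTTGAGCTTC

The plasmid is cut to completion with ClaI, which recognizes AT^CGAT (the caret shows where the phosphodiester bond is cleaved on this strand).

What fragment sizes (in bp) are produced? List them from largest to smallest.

151, 67, 50 bp

ClaI sites (ATCGAT) start at positions 110, 160, 227.
ClaI cuts after base 2 of each site, so after positions 111, 161, 228.
Circular molecule, 3 cuts → 3 fragments:
  112–161 → 50 bp
  162–228 → 67 bp
  229–268 then 1–111 → 40 + 111 = 151 bp
Sorted largest to smallest: 151, 67, 50 bp.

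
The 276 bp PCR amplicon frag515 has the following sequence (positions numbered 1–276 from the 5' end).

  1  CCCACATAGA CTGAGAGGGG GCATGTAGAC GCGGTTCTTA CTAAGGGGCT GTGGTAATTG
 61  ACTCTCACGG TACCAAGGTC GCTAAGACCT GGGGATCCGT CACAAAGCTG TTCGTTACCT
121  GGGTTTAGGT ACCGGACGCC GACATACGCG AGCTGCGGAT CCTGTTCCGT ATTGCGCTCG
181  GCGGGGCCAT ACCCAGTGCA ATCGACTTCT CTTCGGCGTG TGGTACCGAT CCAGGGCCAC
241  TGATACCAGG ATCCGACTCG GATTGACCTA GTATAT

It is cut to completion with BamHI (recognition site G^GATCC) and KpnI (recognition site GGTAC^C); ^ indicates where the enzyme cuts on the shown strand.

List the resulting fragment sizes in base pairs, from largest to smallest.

BamHI sites (GGATCC) start at positions 93, 157, 249.
BamHI cuts after the first base of each site, so after positions 93, 157, 249.
KpnI sites (GGTACC) start at positions 69, 128, 222.
KpnI cuts after base 5 of each site (before the last base), so after positions 73, 132, 226.
Combined cut positions: 73, 93, 132, 157, 226, 249.
Linear molecule, 6 cuts → 7 fragments:
  1–73 → 73 bp
  74–93 → 20 bp
  94–132 → 39 bp
  133–157 → 25 bp
  158–226 → 69 bp
  227–249 → 23 bp
  250–276 → 27 bp
Sorted largest to smallest: 73, 69, 39, 27, 25, 23, 20 bp.

73, 69, 39, 27, 25, 23, 20 bp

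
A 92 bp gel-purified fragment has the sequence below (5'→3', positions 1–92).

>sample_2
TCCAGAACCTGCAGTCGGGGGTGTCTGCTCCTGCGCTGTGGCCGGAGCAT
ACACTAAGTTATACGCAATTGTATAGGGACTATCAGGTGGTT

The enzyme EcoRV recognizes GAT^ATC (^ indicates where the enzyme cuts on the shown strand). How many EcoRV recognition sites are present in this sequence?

No occurrence of GATATC is present in the sequence.
EcoRV does not cut: 0 sites.

0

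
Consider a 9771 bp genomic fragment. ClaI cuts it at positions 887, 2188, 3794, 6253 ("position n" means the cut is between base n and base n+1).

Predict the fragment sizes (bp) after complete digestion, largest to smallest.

Linear molecule, 4 cuts → 5 fragments:
  887 − 0 = 887 bp
  2188 − 887 = 1301 bp
  3794 − 2188 = 1606 bp
  6253 − 3794 = 2459 bp
  9771 − 6253 = 3518 bp
Sorted largest to smallest: 3518, 2459, 1606, 1301, 887 bp.

3518, 2459, 1606, 1301, 887 bp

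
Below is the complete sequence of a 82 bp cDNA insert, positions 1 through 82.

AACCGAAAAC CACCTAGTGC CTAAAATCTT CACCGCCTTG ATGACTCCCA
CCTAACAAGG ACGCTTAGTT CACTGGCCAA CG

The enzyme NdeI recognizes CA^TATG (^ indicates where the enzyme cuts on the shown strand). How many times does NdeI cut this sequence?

0

No occurrence of CATATG is present in the sequence.
NdeI does not cut: 0 sites.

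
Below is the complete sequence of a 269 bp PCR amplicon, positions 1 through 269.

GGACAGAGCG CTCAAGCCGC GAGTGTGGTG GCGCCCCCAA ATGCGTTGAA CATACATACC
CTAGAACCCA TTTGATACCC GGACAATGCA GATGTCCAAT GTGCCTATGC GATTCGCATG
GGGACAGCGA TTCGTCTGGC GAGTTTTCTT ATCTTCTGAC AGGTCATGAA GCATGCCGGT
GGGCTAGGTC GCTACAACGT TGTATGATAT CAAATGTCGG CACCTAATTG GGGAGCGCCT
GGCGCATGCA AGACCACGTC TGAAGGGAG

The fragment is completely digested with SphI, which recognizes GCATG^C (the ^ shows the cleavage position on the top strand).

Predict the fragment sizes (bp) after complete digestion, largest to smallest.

175, 73, 21 bp

SphI sites (GCATGC) start at positions 171, 244.
SphI cuts after base 5 of each site (before the last base), so after positions 175, 248.
Linear molecule, 2 cuts → 3 fragments:
  1–175 → 175 bp
  176–248 → 73 bp
  249–269 → 21 bp
Sorted largest to smallest: 175, 73, 21 bp.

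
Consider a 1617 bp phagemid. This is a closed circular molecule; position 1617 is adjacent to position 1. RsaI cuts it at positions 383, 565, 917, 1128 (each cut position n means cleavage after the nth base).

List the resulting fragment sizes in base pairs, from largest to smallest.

872, 352, 211, 182 bp

Circular molecule, 4 cuts → 4 fragments:
  565 − 383 = 182 bp
  917 − 565 = 352 bp
  1128 − 917 = 211 bp
  wrap: 1617 − 1128 + 383 = 872 bp
Sorted largest to smallest: 872, 352, 211, 182 bp.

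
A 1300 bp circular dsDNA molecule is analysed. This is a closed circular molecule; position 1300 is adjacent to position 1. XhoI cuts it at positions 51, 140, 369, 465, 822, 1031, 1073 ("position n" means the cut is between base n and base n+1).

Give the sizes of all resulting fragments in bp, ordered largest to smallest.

357, 278, 229, 209, 96, 89, 42 bp

Circular molecule, 7 cuts → 7 fragments:
  140 − 51 = 89 bp
  369 − 140 = 229 bp
  465 − 369 = 96 bp
  822 − 465 = 357 bp
  1031 − 822 = 209 bp
  1073 − 1031 = 42 bp
  wrap: 1300 − 1073 + 51 = 278 bp
Sorted largest to smallest: 357, 278, 229, 209, 96, 89, 42 bp.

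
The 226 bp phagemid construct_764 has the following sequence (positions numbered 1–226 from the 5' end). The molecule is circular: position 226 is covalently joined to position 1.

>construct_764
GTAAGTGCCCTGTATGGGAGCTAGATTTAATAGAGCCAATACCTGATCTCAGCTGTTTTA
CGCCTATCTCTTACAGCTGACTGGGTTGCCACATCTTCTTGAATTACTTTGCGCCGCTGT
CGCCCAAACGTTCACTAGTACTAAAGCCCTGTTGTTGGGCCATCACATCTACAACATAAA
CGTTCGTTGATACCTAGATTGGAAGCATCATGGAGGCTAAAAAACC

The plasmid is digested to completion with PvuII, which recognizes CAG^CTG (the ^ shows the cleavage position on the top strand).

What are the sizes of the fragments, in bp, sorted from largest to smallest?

PvuII sites (CAGCTG) start at positions 50, 74.
PvuII cuts after base 3 of each site, so after positions 52, 76.
Circular molecule, 2 cuts → 2 fragments:
  53–76 → 24 bp
  77–226 then 1–52 → 150 + 52 = 202 bp
Sorted largest to smallest: 202, 24 bp.

202, 24 bp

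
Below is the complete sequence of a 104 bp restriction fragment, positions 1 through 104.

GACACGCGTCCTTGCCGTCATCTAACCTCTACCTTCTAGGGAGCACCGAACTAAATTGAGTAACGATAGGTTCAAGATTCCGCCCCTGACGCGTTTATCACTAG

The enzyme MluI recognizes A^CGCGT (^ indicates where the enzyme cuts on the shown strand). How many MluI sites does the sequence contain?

ACGCGT occurs starting at positions 4, 89.
MluI cuts at 2 sites.

2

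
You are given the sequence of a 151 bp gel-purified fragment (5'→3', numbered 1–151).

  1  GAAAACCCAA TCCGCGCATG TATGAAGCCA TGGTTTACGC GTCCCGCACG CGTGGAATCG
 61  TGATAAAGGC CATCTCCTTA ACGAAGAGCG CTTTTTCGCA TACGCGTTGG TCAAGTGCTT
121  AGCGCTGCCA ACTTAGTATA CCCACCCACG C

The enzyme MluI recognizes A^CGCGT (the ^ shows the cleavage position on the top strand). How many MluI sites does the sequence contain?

3

ACGCGT occurs starting at positions 37, 48, 102.
MluI cuts at 3 sites.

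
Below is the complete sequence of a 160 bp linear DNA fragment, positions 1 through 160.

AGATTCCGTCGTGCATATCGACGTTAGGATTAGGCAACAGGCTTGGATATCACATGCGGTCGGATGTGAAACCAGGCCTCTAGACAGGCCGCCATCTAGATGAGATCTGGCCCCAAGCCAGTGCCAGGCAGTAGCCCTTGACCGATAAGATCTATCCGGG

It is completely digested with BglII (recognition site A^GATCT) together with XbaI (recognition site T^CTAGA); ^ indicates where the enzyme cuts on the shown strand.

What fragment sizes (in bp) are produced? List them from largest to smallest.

BglII sites (AGATCT) start at positions 103, 148.
BglII cuts after the first base of each site, so after positions 103, 148.
XbaI sites (TCTAGA) start at positions 79, 95.
XbaI cuts after the first base of each site, so after positions 79, 95.
Combined cut positions: 79, 95, 103, 148.
Linear molecule, 4 cuts → 5 fragments:
  1–79 → 79 bp
  80–95 → 16 bp
  96–103 → 8 bp
  104–148 → 45 bp
  149–160 → 12 bp
Sorted largest to smallest: 79, 45, 16, 12, 8 bp.

79, 45, 16, 12, 8 bp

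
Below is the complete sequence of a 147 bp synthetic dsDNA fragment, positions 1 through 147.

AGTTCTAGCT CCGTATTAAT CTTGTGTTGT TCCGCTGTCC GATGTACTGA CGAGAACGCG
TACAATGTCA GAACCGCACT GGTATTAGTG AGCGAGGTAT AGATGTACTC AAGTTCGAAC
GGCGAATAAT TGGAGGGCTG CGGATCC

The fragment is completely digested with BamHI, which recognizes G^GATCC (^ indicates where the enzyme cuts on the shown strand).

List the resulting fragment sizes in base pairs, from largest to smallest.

142, 5 bp

The BamHI site (GGATCC) starts at position 142.
BamHI cuts after the first base of each site, so after position 142.
Linear molecule, 1 cut → 2 fragments:
  1–142 → 142 bp
  143–147 → 5 bp
Sorted largest to smallest: 142, 5 bp.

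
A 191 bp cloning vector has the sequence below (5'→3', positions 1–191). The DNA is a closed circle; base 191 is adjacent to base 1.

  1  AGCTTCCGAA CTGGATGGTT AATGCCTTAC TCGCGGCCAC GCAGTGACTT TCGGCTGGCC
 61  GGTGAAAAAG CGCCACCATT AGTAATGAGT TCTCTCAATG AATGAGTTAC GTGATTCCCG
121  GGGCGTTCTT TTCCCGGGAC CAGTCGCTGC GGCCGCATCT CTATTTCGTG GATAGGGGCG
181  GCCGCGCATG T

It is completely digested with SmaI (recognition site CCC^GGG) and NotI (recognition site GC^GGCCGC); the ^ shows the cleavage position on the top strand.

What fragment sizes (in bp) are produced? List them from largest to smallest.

SmaI sites (CCCGGG) start at positions 117, 133.
SmaI cuts after base 3 of each site, so after positions 119, 135.
NotI sites (GCGGCCGC) start at positions 149, 178.
NotI cuts after base 2 of each site, so after positions 150, 179.
Combined cut positions: 119, 135, 150, 179.
Circular molecule, 4 cuts → 4 fragments:
  120–135 → 16 bp
  136–150 → 15 bp
  151–179 → 29 bp
  180–191 then 1–119 → 12 + 119 = 131 bp
Sorted largest to smallest: 131, 29, 16, 15 bp.

131, 29, 16, 15 bp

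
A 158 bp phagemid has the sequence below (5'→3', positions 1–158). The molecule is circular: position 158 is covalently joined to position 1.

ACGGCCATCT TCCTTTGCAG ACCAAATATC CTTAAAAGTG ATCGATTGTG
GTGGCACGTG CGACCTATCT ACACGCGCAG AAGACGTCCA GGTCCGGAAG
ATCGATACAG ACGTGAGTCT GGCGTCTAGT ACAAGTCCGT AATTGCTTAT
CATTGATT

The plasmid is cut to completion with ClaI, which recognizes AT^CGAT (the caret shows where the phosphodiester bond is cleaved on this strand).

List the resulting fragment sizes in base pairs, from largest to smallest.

ClaI sites (ATCGAT) start at positions 41, 101.
ClaI cuts after base 2 of each site, so after positions 42, 102.
Circular molecule, 2 cuts → 2 fragments:
  43–102 → 60 bp
  103–158 then 1–42 → 56 + 42 = 98 bp
Sorted largest to smallest: 98, 60 bp.

98, 60 bp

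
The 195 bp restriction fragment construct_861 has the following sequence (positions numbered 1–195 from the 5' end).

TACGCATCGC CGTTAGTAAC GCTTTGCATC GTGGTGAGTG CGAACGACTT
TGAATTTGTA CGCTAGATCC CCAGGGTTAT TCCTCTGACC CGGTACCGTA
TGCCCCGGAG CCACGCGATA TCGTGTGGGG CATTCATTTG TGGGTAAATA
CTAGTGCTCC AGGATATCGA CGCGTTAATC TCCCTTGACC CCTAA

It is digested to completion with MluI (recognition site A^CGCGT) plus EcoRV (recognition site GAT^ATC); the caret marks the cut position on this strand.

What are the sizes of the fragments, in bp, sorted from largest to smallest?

119, 46, 25, 5 bp

The MluI site (ACGCGT) starts at position 170.
MluI cuts after the first base of each site, so after position 170.
EcoRV sites (GATATC) start at positions 117, 163.
EcoRV cuts after base 3 of each site, so after positions 119, 165.
Combined cut positions: 119, 165, 170.
Linear molecule, 3 cuts → 4 fragments:
  1–119 → 119 bp
  120–165 → 46 bp
  166–170 → 5 bp
  171–195 → 25 bp
Sorted largest to smallest: 119, 46, 25, 5 bp.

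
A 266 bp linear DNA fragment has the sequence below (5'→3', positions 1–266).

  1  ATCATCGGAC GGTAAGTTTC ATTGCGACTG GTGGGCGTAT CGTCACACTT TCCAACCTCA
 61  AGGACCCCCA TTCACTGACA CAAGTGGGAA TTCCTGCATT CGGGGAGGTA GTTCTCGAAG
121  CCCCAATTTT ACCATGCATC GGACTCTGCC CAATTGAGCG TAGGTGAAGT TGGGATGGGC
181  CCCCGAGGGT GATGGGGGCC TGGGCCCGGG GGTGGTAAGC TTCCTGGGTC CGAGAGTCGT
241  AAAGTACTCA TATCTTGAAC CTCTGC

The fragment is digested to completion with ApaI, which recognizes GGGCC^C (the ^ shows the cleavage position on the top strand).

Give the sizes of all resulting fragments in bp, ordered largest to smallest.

ApaI sites (GGGCCC) start at positions 177, 202.
ApaI cuts after base 5 of each site (before the last base), so after positions 181, 206.
Linear molecule, 2 cuts → 3 fragments:
  1–181 → 181 bp
  182–206 → 25 bp
  207–266 → 60 bp
Sorted largest to smallest: 181, 60, 25 bp.

181, 60, 25 bp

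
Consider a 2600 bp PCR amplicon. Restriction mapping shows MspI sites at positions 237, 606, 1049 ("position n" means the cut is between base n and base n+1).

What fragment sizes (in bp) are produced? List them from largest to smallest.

Linear molecule, 3 cuts → 4 fragments:
  237 − 0 = 237 bp
  606 − 237 = 369 bp
  1049 − 606 = 443 bp
  2600 − 1049 = 1551 bp
Sorted largest to smallest: 1551, 443, 369, 237 bp.

1551, 443, 369, 237 bp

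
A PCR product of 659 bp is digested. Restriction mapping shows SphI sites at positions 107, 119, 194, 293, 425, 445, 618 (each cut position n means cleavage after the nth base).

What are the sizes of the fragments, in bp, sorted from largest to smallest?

Linear molecule, 7 cuts → 8 fragments:
  107 − 0 = 107 bp
  119 − 107 = 12 bp
  194 − 119 = 75 bp
  293 − 194 = 99 bp
  425 − 293 = 132 bp
  445 − 425 = 20 bp
  618 − 445 = 173 bp
  659 − 618 = 41 bp
Sorted largest to smallest: 173, 132, 107, 99, 75, 41, 20, 12 bp.

173, 132, 107, 99, 75, 41, 20, 12 bp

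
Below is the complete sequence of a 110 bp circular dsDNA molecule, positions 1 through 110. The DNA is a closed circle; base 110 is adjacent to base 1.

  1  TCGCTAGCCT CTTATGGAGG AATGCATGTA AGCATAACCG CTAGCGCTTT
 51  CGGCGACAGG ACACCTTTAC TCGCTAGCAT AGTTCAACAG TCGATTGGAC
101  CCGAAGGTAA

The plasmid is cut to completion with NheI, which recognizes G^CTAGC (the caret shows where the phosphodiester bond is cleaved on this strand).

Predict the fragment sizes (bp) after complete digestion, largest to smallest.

NheI sites (GCTAGC) start at positions 3, 40, 73.
NheI cuts after the first base of each site, so after positions 3, 40, 73.
Circular molecule, 3 cuts → 3 fragments:
  4–40 → 37 bp
  41–73 → 33 bp
  74–110 then 1–3 → 37 + 3 = 40 bp
Sorted largest to smallest: 40, 37, 33 bp.

40, 37, 33 bp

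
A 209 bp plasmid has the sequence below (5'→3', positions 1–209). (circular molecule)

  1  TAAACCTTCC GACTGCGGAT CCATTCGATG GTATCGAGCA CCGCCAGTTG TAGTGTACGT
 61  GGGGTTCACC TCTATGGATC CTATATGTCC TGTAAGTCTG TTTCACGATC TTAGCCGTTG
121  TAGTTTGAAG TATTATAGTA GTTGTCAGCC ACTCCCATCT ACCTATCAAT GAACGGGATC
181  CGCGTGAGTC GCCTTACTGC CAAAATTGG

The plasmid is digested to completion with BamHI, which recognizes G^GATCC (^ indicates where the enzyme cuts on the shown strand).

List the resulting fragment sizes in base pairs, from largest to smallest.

BamHI sites (GGATCC) start at positions 17, 76, 176.
BamHI cuts after the first base of each site, so after positions 17, 76, 176.
Circular molecule, 3 cuts → 3 fragments:
  18–76 → 59 bp
  77–176 → 100 bp
  177–209 then 1–17 → 33 + 17 = 50 bp
Sorted largest to smallest: 100, 59, 50 bp.

100, 59, 50 bp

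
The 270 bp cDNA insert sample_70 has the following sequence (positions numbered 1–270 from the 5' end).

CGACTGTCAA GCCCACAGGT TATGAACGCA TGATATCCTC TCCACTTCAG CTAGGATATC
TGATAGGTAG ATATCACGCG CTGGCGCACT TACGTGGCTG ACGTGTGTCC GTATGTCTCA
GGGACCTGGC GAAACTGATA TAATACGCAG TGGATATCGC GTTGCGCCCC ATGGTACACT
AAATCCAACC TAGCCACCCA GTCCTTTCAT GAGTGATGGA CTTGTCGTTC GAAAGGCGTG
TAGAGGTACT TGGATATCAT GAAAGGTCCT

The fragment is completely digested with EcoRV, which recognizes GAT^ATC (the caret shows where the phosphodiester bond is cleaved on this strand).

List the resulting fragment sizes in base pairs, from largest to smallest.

EcoRV sites (GATATC) start at positions 32, 55, 70, 153, 253.
EcoRV cuts after base 3 of each site, so after positions 34, 57, 72, 155, 255.
Linear molecule, 5 cuts → 6 fragments:
  1–34 → 34 bp
  35–57 → 23 bp
  58–72 → 15 bp
  73–155 → 83 bp
  156–255 → 100 bp
  256–270 → 15 bp
Sorted largest to smallest: 100, 83, 34, 23, 15, 15 bp.

100, 83, 34, 23, 15, 15 bp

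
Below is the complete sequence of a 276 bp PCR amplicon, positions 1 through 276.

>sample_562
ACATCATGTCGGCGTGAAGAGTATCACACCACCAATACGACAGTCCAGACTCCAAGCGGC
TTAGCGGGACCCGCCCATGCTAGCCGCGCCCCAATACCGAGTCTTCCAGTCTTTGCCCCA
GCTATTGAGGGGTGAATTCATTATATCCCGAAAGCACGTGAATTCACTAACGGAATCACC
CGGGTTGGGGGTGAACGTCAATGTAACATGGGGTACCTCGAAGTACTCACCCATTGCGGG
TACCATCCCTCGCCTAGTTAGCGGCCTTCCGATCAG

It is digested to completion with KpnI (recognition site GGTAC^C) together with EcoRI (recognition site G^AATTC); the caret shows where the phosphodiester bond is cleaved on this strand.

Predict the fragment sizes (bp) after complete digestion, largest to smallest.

134, 56, 33, 27, 26 bp

KpnI sites (GGTACC) start at positions 212, 239.
KpnI cuts after base 5 of each site (before the last base), so after positions 216, 243.
EcoRI sites (GAATTC) start at positions 134, 160.
EcoRI cuts after the first base of each site, so after positions 134, 160.
Combined cut positions: 134, 160, 216, 243.
Linear molecule, 4 cuts → 5 fragments:
  1–134 → 134 bp
  135–160 → 26 bp
  161–216 → 56 bp
  217–243 → 27 bp
  244–276 → 33 bp
Sorted largest to smallest: 134, 56, 33, 27, 26 bp.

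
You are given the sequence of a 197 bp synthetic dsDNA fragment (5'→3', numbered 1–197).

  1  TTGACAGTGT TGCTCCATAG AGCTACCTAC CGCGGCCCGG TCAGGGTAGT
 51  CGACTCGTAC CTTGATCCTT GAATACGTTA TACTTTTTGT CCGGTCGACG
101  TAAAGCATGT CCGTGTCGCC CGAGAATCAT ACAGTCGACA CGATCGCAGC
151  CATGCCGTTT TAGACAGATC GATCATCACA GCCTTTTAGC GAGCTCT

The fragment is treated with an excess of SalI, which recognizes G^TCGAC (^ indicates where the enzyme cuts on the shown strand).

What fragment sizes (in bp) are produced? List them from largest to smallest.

SalI sites (GTCGAC) start at positions 49, 94, 134.
SalI cuts after the first base of each site, so after positions 49, 94, 134.
Linear molecule, 3 cuts → 4 fragments:
  1–49 → 49 bp
  50–94 → 45 bp
  95–134 → 40 bp
  135–197 → 63 bp
Sorted largest to smallest: 63, 49, 45, 40 bp.

63, 49, 45, 40 bp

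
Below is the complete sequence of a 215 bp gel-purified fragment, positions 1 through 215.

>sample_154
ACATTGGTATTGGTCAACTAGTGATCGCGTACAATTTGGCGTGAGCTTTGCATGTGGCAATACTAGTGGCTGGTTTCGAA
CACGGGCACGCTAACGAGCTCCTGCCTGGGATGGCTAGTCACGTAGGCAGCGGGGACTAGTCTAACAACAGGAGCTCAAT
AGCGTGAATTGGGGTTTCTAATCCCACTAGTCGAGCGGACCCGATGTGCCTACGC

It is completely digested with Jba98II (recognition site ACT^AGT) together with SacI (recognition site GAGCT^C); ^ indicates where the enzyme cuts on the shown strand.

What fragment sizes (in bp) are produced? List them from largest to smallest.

45, 38, 36, 32, 27, 19, 18 bp

Jba98II sites (ACTAGT) start at positions 17, 62, 136, 186.
Jba98II cuts after base 3 of each site, so after positions 19, 64, 138, 188.
SacI sites (GAGCTC) start at positions 96, 152.
SacI cuts after base 5 of each site (before the last base), so after positions 100, 156.
Combined cut positions: 19, 64, 100, 138, 156, 188.
Linear molecule, 6 cuts → 7 fragments:
  1–19 → 19 bp
  20–64 → 45 bp
  65–100 → 36 bp
  101–138 → 38 bp
  139–156 → 18 bp
  157–188 → 32 bp
  189–215 → 27 bp
Sorted largest to smallest: 45, 38, 36, 32, 27, 19, 18 bp.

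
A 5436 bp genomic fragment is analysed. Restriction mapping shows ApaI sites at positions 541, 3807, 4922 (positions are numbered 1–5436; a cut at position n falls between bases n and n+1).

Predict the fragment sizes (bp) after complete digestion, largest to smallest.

Linear molecule, 3 cuts → 4 fragments:
  541 − 0 = 541 bp
  3807 − 541 = 3266 bp
  4922 − 3807 = 1115 bp
  5436 − 4922 = 514 bp
Sorted largest to smallest: 3266, 1115, 541, 514 bp.

3266, 1115, 541, 514 bp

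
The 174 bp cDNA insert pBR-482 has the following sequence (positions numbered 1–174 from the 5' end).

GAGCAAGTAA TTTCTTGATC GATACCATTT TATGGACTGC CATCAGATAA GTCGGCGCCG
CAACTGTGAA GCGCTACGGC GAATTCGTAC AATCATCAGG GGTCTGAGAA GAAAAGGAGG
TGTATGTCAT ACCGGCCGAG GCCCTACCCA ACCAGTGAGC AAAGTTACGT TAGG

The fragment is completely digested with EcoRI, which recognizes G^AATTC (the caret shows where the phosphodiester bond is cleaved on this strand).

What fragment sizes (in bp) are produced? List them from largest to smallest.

The EcoRI site (GAATTC) starts at position 81.
EcoRI cuts after the first base of each site, so after position 81.
Linear molecule, 1 cut → 2 fragments:
  1–81 → 81 bp
  82–174 → 93 bp
Sorted largest to smallest: 93, 81 bp.

93, 81 bp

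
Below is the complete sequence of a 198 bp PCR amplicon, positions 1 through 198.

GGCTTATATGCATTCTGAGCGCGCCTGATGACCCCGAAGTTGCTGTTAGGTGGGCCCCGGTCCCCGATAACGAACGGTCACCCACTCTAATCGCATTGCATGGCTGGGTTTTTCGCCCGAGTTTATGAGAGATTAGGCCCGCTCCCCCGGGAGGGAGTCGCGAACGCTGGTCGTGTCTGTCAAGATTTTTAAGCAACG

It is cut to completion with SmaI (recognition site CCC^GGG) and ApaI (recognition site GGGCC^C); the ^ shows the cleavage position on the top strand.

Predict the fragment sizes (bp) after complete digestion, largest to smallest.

The SmaI site (CCCGGG) starts at position 146.
SmaI cuts after base 3 of each site, so after position 148.
The ApaI site (GGGCCC) starts at position 52.
ApaI cuts after base 5 of each site (before the last base), so after position 56.
Combined cut positions: 56, 148.
Linear molecule, 2 cuts → 3 fragments:
  1–56 → 56 bp
  57–148 → 92 bp
  149–198 → 50 bp
Sorted largest to smallest: 92, 56, 50 bp.

92, 56, 50 bp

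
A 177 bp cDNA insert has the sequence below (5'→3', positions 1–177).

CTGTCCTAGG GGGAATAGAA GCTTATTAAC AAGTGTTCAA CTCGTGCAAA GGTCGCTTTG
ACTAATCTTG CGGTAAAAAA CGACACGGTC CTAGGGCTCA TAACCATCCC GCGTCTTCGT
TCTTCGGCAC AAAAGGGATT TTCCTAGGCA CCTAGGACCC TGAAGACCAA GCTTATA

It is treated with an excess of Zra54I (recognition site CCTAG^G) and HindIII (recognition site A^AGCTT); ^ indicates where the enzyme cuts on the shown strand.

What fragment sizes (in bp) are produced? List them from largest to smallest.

Zra54I sites (CCTAGG) start at positions 5, 90, 143, 151.
Zra54I cuts after base 5 of each site (before the last base), so after positions 9, 94, 147, 155.
HindIII sites (AAGCTT) start at positions 19, 169.
HindIII cuts after the first base of each site, so after positions 19, 169.
Combined cut positions: 9, 19, 94, 147, 155, 169.
Linear molecule, 6 cuts → 7 fragments:
  1–9 → 9 bp
  10–19 → 10 bp
  20–94 → 75 bp
  95–147 → 53 bp
  148–155 → 8 bp
  156–169 → 14 bp
  170–177 → 8 bp
Sorted largest to smallest: 75, 53, 14, 10, 9, 8, 8 bp.

75, 53, 14, 10, 9, 8, 8 bp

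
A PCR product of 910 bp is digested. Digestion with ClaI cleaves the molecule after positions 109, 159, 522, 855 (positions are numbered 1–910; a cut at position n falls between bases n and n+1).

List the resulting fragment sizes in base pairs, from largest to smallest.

Linear molecule, 4 cuts → 5 fragments:
  109 − 0 = 109 bp
  159 − 109 = 50 bp
  522 − 159 = 363 bp
  855 − 522 = 333 bp
  910 − 855 = 55 bp
Sorted largest to smallest: 363, 333, 109, 55, 50 bp.

363, 333, 109, 55, 50 bp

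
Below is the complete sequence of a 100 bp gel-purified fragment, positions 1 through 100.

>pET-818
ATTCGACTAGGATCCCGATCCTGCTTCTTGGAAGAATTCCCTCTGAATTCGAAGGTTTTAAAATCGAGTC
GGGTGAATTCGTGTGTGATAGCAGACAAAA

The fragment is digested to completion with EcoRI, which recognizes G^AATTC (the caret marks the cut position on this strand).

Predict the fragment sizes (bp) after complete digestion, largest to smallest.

EcoRI sites (GAATTC) start at positions 34, 45, 75.
EcoRI cuts after the first base of each site, so after positions 34, 45, 75.
Linear molecule, 3 cuts → 4 fragments:
  1–34 → 34 bp
  35–45 → 11 bp
  46–75 → 30 bp
  76–100 → 25 bp
Sorted largest to smallest: 34, 30, 25, 11 bp.

34, 30, 25, 11 bp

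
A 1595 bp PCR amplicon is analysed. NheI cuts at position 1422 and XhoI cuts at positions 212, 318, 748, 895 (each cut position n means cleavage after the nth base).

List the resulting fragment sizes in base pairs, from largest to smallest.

527, 430, 212, 173, 147, 106 bp

Combined cut positions (sorted): 212, 318, 748, 895, 1422.
Linear molecule, 5 cuts → 6 fragments:
  212 − 0 = 212 bp
  318 − 212 = 106 bp
  748 − 318 = 430 bp
  895 − 748 = 147 bp
  1422 − 895 = 527 bp
  1595 − 1422 = 173 bp
Sorted largest to smallest: 527, 430, 212, 173, 147, 106 bp.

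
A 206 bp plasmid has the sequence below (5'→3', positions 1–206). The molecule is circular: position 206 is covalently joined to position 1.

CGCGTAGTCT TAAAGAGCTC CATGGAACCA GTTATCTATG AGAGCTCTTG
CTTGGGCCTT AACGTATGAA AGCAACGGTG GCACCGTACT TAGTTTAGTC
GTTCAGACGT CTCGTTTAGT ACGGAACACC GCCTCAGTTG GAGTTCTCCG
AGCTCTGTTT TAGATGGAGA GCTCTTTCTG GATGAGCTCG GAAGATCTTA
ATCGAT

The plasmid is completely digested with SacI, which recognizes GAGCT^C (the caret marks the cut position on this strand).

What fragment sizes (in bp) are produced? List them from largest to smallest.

108, 37, 27, 19, 15 bp

SacI sites (GAGCTC) start at positions 15, 42, 150, 169, 184.
SacI cuts after base 5 of each site (before the last base), so after positions 19, 46, 154, 173, 188.
Circular molecule, 5 cuts → 5 fragments:
  20–46 → 27 bp
  47–154 → 108 bp
  155–173 → 19 bp
  174–188 → 15 bp
  189–206 then 1–19 → 18 + 19 = 37 bp
Sorted largest to smallest: 108, 37, 27, 19, 15 bp.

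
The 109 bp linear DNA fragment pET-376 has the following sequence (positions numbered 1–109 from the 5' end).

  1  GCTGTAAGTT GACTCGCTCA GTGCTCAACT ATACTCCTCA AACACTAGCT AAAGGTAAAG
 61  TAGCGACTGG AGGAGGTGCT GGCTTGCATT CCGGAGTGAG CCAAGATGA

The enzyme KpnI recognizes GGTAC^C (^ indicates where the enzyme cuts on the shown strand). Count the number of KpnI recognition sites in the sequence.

0

No occurrence of GGTACC is present in the sequence.
KpnI does not cut: 0 sites.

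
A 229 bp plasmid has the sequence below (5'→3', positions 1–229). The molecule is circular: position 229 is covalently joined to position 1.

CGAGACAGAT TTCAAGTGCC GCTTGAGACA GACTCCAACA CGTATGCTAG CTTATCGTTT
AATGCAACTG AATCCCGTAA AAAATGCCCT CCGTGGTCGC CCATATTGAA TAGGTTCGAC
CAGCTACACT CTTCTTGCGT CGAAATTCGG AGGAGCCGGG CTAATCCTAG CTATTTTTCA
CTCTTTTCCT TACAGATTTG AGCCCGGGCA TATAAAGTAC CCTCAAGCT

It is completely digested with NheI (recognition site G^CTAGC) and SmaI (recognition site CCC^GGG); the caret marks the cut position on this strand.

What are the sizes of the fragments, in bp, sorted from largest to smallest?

159, 70 bp

The NheI site (GCTAGC) starts at position 46.
NheI cuts after the first base of each site, so after position 46.
The SmaI site (CCCGGG) starts at position 203.
SmaI cuts after base 3 of each site, so after position 205.
Combined cut positions: 46, 205.
Circular molecule, 2 cuts → 2 fragments:
  47–205 → 159 bp
  206–229 then 1–46 → 24 + 46 = 70 bp
Sorted largest to smallest: 159, 70 bp.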